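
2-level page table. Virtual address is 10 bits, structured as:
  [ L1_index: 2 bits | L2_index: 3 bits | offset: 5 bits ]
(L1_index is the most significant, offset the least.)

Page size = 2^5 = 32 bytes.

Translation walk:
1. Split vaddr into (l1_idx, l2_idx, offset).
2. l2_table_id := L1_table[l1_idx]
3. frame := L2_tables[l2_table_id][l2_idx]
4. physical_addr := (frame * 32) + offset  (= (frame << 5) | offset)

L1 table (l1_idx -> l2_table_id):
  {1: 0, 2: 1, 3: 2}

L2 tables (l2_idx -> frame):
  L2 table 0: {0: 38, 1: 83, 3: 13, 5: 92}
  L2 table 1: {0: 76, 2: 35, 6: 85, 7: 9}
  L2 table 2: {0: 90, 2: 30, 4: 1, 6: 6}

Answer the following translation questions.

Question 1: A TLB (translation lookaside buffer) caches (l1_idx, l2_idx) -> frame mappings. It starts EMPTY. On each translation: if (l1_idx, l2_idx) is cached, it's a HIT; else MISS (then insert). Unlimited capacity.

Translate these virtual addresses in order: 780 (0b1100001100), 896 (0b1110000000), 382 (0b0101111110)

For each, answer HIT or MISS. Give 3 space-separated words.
Answer: MISS MISS MISS

Derivation:
vaddr=780: (3,0) not in TLB -> MISS, insert
vaddr=896: (3,4) not in TLB -> MISS, insert
vaddr=382: (1,3) not in TLB -> MISS, insert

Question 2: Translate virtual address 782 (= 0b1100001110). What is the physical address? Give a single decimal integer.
vaddr = 782 = 0b1100001110
Split: l1_idx=3, l2_idx=0, offset=14
L1[3] = 2
L2[2][0] = 90
paddr = 90 * 32 + 14 = 2894

Answer: 2894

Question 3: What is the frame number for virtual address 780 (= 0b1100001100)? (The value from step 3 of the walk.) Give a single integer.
Answer: 90

Derivation:
vaddr = 780: l1_idx=3, l2_idx=0
L1[3] = 2; L2[2][0] = 90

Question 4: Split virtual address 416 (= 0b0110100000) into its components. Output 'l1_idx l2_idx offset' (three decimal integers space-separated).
vaddr = 416 = 0b0110100000
  top 2 bits -> l1_idx = 1
  next 3 bits -> l2_idx = 5
  bottom 5 bits -> offset = 0

Answer: 1 5 0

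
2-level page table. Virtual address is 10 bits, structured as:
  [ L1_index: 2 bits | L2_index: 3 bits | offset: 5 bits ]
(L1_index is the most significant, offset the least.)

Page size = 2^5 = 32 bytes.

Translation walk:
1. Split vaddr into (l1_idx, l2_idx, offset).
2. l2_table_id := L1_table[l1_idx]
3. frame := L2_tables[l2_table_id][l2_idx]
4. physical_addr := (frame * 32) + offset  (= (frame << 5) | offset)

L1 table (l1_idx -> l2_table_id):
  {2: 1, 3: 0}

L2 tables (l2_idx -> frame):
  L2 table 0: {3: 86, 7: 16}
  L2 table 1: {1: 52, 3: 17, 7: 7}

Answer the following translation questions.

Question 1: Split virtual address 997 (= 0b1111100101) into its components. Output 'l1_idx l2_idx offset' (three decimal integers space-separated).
vaddr = 997 = 0b1111100101
  top 2 bits -> l1_idx = 3
  next 3 bits -> l2_idx = 7
  bottom 5 bits -> offset = 5

Answer: 3 7 5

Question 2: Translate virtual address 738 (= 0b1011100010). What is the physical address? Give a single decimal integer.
Answer: 226

Derivation:
vaddr = 738 = 0b1011100010
Split: l1_idx=2, l2_idx=7, offset=2
L1[2] = 1
L2[1][7] = 7
paddr = 7 * 32 + 2 = 226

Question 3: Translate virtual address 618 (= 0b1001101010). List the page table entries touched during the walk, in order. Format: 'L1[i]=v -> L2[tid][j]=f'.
Answer: L1[2]=1 -> L2[1][3]=17

Derivation:
vaddr = 618 = 0b1001101010
Split: l1_idx=2, l2_idx=3, offset=10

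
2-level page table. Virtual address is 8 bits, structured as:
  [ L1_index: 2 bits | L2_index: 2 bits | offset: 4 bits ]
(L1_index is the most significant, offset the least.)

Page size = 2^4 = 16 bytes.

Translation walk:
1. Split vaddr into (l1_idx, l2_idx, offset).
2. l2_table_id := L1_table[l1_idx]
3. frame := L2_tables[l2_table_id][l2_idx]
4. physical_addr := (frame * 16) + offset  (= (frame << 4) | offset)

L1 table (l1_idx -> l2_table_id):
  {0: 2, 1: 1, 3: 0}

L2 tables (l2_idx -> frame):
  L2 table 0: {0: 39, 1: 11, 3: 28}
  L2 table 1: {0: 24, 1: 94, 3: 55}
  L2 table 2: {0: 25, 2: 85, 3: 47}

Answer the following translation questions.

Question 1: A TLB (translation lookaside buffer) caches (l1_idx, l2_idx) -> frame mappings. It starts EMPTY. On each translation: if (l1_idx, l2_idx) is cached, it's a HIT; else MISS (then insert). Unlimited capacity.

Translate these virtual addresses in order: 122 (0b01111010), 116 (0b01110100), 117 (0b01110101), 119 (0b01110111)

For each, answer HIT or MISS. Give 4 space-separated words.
vaddr=122: (1,3) not in TLB -> MISS, insert
vaddr=116: (1,3) in TLB -> HIT
vaddr=117: (1,3) in TLB -> HIT
vaddr=119: (1,3) in TLB -> HIT

Answer: MISS HIT HIT HIT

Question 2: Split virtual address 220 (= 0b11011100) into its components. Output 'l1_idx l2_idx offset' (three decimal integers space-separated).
Answer: 3 1 12

Derivation:
vaddr = 220 = 0b11011100
  top 2 bits -> l1_idx = 3
  next 2 bits -> l2_idx = 1
  bottom 4 bits -> offset = 12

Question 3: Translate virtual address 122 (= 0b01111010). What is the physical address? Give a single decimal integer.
Answer: 890

Derivation:
vaddr = 122 = 0b01111010
Split: l1_idx=1, l2_idx=3, offset=10
L1[1] = 1
L2[1][3] = 55
paddr = 55 * 16 + 10 = 890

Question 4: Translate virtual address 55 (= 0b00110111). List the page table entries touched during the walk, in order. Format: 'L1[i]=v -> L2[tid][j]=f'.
vaddr = 55 = 0b00110111
Split: l1_idx=0, l2_idx=3, offset=7

Answer: L1[0]=2 -> L2[2][3]=47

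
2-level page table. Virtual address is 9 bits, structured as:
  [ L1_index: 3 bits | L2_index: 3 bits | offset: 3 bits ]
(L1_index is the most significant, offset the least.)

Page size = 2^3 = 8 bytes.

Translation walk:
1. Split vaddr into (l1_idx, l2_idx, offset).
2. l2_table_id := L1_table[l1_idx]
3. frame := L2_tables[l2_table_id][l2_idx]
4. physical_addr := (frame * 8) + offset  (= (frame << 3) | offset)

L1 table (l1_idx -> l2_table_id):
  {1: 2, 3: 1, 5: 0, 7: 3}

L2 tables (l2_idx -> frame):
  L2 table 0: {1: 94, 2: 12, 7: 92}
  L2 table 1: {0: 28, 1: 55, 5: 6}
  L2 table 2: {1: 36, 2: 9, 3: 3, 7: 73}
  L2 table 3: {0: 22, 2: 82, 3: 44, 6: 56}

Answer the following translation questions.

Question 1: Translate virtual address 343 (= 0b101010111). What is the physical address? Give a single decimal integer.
vaddr = 343 = 0b101010111
Split: l1_idx=5, l2_idx=2, offset=7
L1[5] = 0
L2[0][2] = 12
paddr = 12 * 8 + 7 = 103

Answer: 103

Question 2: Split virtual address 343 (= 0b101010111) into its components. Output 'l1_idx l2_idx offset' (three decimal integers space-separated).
vaddr = 343 = 0b101010111
  top 3 bits -> l1_idx = 5
  next 3 bits -> l2_idx = 2
  bottom 3 bits -> offset = 7

Answer: 5 2 7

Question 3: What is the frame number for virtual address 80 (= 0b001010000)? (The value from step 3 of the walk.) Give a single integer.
vaddr = 80: l1_idx=1, l2_idx=2
L1[1] = 2; L2[2][2] = 9

Answer: 9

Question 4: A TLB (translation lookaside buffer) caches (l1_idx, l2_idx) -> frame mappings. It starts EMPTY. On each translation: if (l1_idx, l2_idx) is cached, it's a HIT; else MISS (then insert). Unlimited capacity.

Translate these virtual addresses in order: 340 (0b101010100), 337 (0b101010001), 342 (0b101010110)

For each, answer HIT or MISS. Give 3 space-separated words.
vaddr=340: (5,2) not in TLB -> MISS, insert
vaddr=337: (5,2) in TLB -> HIT
vaddr=342: (5,2) in TLB -> HIT

Answer: MISS HIT HIT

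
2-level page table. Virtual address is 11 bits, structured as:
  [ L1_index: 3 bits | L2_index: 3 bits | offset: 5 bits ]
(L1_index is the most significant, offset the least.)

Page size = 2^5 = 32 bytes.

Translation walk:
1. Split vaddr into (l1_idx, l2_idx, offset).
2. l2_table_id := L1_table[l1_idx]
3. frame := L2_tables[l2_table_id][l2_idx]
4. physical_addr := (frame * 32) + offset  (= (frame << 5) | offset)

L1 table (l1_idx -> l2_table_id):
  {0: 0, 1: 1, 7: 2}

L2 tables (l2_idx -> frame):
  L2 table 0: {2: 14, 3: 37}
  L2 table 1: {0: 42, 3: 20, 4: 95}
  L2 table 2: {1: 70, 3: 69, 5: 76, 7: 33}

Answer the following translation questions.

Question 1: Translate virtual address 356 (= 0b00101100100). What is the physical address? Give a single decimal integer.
Answer: 644

Derivation:
vaddr = 356 = 0b00101100100
Split: l1_idx=1, l2_idx=3, offset=4
L1[1] = 1
L2[1][3] = 20
paddr = 20 * 32 + 4 = 644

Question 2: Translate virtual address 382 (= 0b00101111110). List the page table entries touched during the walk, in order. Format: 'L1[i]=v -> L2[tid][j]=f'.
Answer: L1[1]=1 -> L2[1][3]=20

Derivation:
vaddr = 382 = 0b00101111110
Split: l1_idx=1, l2_idx=3, offset=30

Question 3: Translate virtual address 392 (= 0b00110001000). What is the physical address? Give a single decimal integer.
Answer: 3048

Derivation:
vaddr = 392 = 0b00110001000
Split: l1_idx=1, l2_idx=4, offset=8
L1[1] = 1
L2[1][4] = 95
paddr = 95 * 32 + 8 = 3048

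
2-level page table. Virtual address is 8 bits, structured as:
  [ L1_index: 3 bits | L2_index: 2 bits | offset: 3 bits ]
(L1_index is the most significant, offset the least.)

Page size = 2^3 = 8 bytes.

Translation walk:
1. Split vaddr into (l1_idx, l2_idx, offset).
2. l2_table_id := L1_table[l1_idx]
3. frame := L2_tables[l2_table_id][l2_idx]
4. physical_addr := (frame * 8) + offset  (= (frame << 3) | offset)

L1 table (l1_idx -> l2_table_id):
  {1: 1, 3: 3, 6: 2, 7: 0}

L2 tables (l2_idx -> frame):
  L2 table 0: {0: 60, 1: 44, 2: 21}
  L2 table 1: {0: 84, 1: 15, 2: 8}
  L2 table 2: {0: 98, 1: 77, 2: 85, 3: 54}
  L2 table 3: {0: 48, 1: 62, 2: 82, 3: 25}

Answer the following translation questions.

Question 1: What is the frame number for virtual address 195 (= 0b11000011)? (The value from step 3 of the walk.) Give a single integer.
Answer: 98

Derivation:
vaddr = 195: l1_idx=6, l2_idx=0
L1[6] = 2; L2[2][0] = 98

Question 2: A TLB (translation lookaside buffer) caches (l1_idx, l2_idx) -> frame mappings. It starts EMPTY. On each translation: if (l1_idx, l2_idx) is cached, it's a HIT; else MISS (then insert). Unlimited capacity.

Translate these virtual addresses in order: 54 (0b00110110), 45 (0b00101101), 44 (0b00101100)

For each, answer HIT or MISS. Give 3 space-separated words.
Answer: MISS MISS HIT

Derivation:
vaddr=54: (1,2) not in TLB -> MISS, insert
vaddr=45: (1,1) not in TLB -> MISS, insert
vaddr=44: (1,1) in TLB -> HIT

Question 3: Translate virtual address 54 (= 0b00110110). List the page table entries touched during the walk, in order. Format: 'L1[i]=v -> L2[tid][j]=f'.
vaddr = 54 = 0b00110110
Split: l1_idx=1, l2_idx=2, offset=6

Answer: L1[1]=1 -> L2[1][2]=8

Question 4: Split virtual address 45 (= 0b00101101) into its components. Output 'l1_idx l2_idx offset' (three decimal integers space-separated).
vaddr = 45 = 0b00101101
  top 3 bits -> l1_idx = 1
  next 2 bits -> l2_idx = 1
  bottom 3 bits -> offset = 5

Answer: 1 1 5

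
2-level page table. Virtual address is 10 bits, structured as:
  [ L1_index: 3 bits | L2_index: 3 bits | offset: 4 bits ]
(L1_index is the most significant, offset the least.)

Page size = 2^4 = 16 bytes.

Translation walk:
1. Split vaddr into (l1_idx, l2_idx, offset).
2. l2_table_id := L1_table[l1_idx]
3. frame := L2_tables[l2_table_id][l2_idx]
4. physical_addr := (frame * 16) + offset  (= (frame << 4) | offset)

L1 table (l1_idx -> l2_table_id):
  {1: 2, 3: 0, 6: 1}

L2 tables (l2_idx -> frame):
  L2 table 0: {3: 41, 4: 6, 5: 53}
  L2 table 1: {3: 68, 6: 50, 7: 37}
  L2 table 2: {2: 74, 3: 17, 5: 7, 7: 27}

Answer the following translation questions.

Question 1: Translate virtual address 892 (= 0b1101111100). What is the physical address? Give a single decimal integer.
Answer: 604

Derivation:
vaddr = 892 = 0b1101111100
Split: l1_idx=6, l2_idx=7, offset=12
L1[6] = 1
L2[1][7] = 37
paddr = 37 * 16 + 12 = 604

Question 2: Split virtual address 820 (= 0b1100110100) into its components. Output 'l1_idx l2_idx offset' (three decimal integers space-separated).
Answer: 6 3 4

Derivation:
vaddr = 820 = 0b1100110100
  top 3 bits -> l1_idx = 6
  next 3 bits -> l2_idx = 3
  bottom 4 bits -> offset = 4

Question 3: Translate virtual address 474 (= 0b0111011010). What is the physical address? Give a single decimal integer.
Answer: 858

Derivation:
vaddr = 474 = 0b0111011010
Split: l1_idx=3, l2_idx=5, offset=10
L1[3] = 0
L2[0][5] = 53
paddr = 53 * 16 + 10 = 858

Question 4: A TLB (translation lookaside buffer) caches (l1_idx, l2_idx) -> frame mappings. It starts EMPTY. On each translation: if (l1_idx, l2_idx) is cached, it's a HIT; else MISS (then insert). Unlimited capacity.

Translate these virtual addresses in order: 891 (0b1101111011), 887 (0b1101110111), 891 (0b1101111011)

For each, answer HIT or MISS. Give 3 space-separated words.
vaddr=891: (6,7) not in TLB -> MISS, insert
vaddr=887: (6,7) in TLB -> HIT
vaddr=891: (6,7) in TLB -> HIT

Answer: MISS HIT HIT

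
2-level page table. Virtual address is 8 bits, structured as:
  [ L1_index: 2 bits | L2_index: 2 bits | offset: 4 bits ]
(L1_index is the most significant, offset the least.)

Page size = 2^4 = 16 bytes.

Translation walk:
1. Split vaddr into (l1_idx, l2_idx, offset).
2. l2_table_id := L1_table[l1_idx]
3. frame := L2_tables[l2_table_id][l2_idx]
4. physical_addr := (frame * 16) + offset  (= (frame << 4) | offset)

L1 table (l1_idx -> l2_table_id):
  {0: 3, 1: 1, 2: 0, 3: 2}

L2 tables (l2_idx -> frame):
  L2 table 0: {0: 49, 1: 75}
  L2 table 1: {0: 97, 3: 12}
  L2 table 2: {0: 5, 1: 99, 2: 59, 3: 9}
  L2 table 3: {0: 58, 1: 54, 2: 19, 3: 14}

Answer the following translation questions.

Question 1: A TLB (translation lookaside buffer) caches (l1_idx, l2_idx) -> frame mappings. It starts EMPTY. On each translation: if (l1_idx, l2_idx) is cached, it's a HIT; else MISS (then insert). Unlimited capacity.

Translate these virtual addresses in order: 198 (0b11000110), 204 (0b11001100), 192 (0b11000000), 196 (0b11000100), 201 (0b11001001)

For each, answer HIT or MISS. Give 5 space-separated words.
Answer: MISS HIT HIT HIT HIT

Derivation:
vaddr=198: (3,0) not in TLB -> MISS, insert
vaddr=204: (3,0) in TLB -> HIT
vaddr=192: (3,0) in TLB -> HIT
vaddr=196: (3,0) in TLB -> HIT
vaddr=201: (3,0) in TLB -> HIT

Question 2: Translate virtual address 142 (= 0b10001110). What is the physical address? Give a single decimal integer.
vaddr = 142 = 0b10001110
Split: l1_idx=2, l2_idx=0, offset=14
L1[2] = 0
L2[0][0] = 49
paddr = 49 * 16 + 14 = 798

Answer: 798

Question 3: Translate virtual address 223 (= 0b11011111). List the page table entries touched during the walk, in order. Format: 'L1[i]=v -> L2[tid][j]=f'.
vaddr = 223 = 0b11011111
Split: l1_idx=3, l2_idx=1, offset=15

Answer: L1[3]=2 -> L2[2][1]=99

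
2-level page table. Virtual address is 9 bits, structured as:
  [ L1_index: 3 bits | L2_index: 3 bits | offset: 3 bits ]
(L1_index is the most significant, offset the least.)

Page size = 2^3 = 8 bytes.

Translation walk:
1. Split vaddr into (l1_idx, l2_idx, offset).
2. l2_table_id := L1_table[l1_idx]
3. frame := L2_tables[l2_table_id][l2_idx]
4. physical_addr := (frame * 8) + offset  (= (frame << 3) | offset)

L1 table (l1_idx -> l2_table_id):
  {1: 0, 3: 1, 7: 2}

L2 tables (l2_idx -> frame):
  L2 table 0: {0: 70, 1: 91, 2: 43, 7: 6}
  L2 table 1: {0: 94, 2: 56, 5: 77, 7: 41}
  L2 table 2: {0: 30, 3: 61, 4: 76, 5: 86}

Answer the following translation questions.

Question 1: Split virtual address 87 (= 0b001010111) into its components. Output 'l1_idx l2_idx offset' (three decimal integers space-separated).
Answer: 1 2 7

Derivation:
vaddr = 87 = 0b001010111
  top 3 bits -> l1_idx = 1
  next 3 bits -> l2_idx = 2
  bottom 3 bits -> offset = 7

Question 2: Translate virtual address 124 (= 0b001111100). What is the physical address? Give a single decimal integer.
vaddr = 124 = 0b001111100
Split: l1_idx=1, l2_idx=7, offset=4
L1[1] = 0
L2[0][7] = 6
paddr = 6 * 8 + 4 = 52

Answer: 52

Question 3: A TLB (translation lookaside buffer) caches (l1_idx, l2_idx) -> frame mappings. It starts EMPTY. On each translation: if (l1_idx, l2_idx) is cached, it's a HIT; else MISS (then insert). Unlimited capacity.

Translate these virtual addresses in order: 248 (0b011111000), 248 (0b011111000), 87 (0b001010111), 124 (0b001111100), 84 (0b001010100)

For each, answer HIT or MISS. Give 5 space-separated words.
vaddr=248: (3,7) not in TLB -> MISS, insert
vaddr=248: (3,7) in TLB -> HIT
vaddr=87: (1,2) not in TLB -> MISS, insert
vaddr=124: (1,7) not in TLB -> MISS, insert
vaddr=84: (1,2) in TLB -> HIT

Answer: MISS HIT MISS MISS HIT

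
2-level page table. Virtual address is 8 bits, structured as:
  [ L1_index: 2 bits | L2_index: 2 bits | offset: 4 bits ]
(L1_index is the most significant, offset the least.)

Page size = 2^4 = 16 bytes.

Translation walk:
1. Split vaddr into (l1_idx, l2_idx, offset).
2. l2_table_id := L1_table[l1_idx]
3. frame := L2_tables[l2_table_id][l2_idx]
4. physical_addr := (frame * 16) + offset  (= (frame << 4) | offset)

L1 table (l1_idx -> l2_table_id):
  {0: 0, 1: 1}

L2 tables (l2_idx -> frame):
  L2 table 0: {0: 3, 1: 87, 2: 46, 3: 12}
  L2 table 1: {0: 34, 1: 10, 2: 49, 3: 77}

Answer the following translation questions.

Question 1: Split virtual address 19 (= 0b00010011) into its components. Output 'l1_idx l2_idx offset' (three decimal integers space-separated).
vaddr = 19 = 0b00010011
  top 2 bits -> l1_idx = 0
  next 2 bits -> l2_idx = 1
  bottom 4 bits -> offset = 3

Answer: 0 1 3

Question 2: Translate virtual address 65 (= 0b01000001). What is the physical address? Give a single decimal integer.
vaddr = 65 = 0b01000001
Split: l1_idx=1, l2_idx=0, offset=1
L1[1] = 1
L2[1][0] = 34
paddr = 34 * 16 + 1 = 545

Answer: 545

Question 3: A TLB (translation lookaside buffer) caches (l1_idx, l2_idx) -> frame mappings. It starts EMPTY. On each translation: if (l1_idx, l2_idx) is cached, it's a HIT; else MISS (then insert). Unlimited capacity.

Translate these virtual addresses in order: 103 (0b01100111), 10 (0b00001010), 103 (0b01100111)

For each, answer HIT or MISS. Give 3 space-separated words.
Answer: MISS MISS HIT

Derivation:
vaddr=103: (1,2) not in TLB -> MISS, insert
vaddr=10: (0,0) not in TLB -> MISS, insert
vaddr=103: (1,2) in TLB -> HIT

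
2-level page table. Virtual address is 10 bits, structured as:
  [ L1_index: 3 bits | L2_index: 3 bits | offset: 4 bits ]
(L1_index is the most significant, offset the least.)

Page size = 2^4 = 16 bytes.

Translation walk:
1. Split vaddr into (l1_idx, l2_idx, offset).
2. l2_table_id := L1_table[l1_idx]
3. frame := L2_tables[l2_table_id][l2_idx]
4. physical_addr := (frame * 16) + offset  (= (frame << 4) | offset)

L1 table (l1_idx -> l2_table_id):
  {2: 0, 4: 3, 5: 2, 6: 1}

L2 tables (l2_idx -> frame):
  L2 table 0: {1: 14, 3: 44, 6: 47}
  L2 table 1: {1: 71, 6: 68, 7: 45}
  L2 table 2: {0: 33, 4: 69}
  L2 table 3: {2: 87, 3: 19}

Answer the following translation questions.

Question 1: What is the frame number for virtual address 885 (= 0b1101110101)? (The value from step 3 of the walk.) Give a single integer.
Answer: 45

Derivation:
vaddr = 885: l1_idx=6, l2_idx=7
L1[6] = 1; L2[1][7] = 45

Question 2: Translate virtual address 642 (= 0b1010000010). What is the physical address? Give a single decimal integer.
Answer: 530

Derivation:
vaddr = 642 = 0b1010000010
Split: l1_idx=5, l2_idx=0, offset=2
L1[5] = 2
L2[2][0] = 33
paddr = 33 * 16 + 2 = 530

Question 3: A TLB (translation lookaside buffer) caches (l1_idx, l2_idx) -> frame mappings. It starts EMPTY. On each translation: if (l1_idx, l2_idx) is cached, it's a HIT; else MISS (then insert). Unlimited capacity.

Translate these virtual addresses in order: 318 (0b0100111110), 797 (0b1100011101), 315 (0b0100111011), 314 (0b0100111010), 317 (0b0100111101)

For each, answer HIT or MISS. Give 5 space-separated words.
Answer: MISS MISS HIT HIT HIT

Derivation:
vaddr=318: (2,3) not in TLB -> MISS, insert
vaddr=797: (6,1) not in TLB -> MISS, insert
vaddr=315: (2,3) in TLB -> HIT
vaddr=314: (2,3) in TLB -> HIT
vaddr=317: (2,3) in TLB -> HIT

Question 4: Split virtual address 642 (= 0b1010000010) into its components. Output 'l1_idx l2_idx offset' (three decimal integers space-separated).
vaddr = 642 = 0b1010000010
  top 3 bits -> l1_idx = 5
  next 3 bits -> l2_idx = 0
  bottom 4 bits -> offset = 2

Answer: 5 0 2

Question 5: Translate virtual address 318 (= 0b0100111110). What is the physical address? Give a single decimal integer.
Answer: 718

Derivation:
vaddr = 318 = 0b0100111110
Split: l1_idx=2, l2_idx=3, offset=14
L1[2] = 0
L2[0][3] = 44
paddr = 44 * 16 + 14 = 718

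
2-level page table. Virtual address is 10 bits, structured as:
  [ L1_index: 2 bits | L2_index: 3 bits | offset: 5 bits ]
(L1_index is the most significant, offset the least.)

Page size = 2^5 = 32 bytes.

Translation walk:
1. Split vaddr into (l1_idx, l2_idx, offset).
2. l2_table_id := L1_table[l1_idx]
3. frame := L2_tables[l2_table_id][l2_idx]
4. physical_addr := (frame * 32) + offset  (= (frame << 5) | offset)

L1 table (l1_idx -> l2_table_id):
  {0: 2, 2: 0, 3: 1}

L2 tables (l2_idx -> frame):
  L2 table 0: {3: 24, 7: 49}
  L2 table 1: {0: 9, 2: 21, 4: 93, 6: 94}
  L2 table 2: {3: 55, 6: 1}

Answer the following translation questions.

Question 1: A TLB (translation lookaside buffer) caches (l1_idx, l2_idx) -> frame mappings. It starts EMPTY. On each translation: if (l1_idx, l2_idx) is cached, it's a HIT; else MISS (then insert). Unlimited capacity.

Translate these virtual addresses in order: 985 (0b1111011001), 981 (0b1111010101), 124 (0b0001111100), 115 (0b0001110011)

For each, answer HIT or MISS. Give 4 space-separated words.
vaddr=985: (3,6) not in TLB -> MISS, insert
vaddr=981: (3,6) in TLB -> HIT
vaddr=124: (0,3) not in TLB -> MISS, insert
vaddr=115: (0,3) in TLB -> HIT

Answer: MISS HIT MISS HIT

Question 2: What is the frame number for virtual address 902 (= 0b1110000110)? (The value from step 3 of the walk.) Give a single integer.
Answer: 93

Derivation:
vaddr = 902: l1_idx=3, l2_idx=4
L1[3] = 1; L2[1][4] = 93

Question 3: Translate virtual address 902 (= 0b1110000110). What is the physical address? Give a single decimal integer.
Answer: 2982

Derivation:
vaddr = 902 = 0b1110000110
Split: l1_idx=3, l2_idx=4, offset=6
L1[3] = 1
L2[1][4] = 93
paddr = 93 * 32 + 6 = 2982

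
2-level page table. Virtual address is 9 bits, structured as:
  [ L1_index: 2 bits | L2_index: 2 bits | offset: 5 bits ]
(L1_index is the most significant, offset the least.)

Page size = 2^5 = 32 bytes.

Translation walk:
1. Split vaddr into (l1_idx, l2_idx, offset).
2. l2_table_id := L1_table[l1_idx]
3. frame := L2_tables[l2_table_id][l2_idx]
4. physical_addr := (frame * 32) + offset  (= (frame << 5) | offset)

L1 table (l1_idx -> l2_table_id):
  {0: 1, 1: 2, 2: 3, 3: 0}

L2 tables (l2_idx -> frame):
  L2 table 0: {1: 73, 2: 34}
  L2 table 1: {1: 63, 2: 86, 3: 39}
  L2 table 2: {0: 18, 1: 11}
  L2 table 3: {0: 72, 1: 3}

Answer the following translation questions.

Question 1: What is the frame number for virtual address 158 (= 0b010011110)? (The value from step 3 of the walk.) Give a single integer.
vaddr = 158: l1_idx=1, l2_idx=0
L1[1] = 2; L2[2][0] = 18

Answer: 18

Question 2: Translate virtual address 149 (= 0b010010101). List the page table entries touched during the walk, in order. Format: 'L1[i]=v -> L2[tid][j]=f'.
vaddr = 149 = 0b010010101
Split: l1_idx=1, l2_idx=0, offset=21

Answer: L1[1]=2 -> L2[2][0]=18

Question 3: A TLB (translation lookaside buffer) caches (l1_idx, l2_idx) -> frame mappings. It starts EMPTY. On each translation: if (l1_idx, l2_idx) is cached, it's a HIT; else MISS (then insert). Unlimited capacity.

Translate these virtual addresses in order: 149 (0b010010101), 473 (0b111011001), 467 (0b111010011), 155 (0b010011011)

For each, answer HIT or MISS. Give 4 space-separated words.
vaddr=149: (1,0) not in TLB -> MISS, insert
vaddr=473: (3,2) not in TLB -> MISS, insert
vaddr=467: (3,2) in TLB -> HIT
vaddr=155: (1,0) in TLB -> HIT

Answer: MISS MISS HIT HIT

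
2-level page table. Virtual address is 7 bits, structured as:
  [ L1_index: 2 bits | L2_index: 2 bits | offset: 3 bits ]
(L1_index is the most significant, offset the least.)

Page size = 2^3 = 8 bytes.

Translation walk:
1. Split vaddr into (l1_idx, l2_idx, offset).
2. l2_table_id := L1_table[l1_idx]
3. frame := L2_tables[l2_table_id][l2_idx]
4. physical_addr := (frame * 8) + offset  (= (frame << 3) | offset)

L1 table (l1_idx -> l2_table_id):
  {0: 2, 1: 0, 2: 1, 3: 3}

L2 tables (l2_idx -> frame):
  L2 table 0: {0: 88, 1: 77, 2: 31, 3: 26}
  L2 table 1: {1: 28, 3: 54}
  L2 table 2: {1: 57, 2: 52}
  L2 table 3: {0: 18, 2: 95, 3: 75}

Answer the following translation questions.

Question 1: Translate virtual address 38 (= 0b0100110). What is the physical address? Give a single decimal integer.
Answer: 710

Derivation:
vaddr = 38 = 0b0100110
Split: l1_idx=1, l2_idx=0, offset=6
L1[1] = 0
L2[0][0] = 88
paddr = 88 * 8 + 6 = 710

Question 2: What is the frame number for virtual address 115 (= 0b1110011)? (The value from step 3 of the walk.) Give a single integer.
Answer: 95

Derivation:
vaddr = 115: l1_idx=3, l2_idx=2
L1[3] = 3; L2[3][2] = 95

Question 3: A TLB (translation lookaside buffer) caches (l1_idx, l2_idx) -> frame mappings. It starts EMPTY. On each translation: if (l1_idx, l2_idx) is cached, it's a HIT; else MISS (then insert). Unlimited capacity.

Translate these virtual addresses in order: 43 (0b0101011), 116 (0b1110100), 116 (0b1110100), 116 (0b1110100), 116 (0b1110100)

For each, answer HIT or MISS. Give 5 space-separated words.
vaddr=43: (1,1) not in TLB -> MISS, insert
vaddr=116: (3,2) not in TLB -> MISS, insert
vaddr=116: (3,2) in TLB -> HIT
vaddr=116: (3,2) in TLB -> HIT
vaddr=116: (3,2) in TLB -> HIT

Answer: MISS MISS HIT HIT HIT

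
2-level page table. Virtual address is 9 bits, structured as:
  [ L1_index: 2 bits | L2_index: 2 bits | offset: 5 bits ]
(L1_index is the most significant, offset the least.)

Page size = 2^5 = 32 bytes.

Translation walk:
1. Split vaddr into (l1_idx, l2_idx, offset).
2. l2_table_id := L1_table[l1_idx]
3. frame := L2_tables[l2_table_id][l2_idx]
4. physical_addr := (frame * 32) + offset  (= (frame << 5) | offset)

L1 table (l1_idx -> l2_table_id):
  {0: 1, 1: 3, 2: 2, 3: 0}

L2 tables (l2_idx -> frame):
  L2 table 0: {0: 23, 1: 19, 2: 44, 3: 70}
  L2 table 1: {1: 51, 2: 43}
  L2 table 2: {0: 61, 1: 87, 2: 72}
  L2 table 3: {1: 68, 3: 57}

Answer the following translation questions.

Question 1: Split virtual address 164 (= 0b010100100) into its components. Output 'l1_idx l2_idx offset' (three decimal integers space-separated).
Answer: 1 1 4

Derivation:
vaddr = 164 = 0b010100100
  top 2 bits -> l1_idx = 1
  next 2 bits -> l2_idx = 1
  bottom 5 bits -> offset = 4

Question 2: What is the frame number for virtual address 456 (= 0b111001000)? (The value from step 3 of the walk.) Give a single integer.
Answer: 44

Derivation:
vaddr = 456: l1_idx=3, l2_idx=2
L1[3] = 0; L2[0][2] = 44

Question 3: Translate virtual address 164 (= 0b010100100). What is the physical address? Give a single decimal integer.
Answer: 2180

Derivation:
vaddr = 164 = 0b010100100
Split: l1_idx=1, l2_idx=1, offset=4
L1[1] = 3
L2[3][1] = 68
paddr = 68 * 32 + 4 = 2180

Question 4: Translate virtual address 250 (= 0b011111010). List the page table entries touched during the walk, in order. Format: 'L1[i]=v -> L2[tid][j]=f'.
vaddr = 250 = 0b011111010
Split: l1_idx=1, l2_idx=3, offset=26

Answer: L1[1]=3 -> L2[3][3]=57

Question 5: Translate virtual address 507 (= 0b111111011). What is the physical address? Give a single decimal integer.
vaddr = 507 = 0b111111011
Split: l1_idx=3, l2_idx=3, offset=27
L1[3] = 0
L2[0][3] = 70
paddr = 70 * 32 + 27 = 2267

Answer: 2267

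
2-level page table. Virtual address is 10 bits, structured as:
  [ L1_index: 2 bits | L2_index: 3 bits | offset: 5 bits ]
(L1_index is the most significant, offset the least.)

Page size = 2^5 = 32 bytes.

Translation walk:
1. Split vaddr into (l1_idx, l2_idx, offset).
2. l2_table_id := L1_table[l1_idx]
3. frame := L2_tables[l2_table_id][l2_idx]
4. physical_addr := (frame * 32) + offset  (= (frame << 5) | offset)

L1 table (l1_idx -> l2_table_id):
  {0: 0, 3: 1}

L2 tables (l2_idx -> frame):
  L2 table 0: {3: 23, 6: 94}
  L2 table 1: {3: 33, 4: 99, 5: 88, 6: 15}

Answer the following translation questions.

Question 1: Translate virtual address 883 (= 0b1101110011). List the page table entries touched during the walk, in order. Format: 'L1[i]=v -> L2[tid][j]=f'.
vaddr = 883 = 0b1101110011
Split: l1_idx=3, l2_idx=3, offset=19

Answer: L1[3]=1 -> L2[1][3]=33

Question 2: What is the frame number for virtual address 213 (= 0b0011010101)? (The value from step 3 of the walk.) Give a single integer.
vaddr = 213: l1_idx=0, l2_idx=6
L1[0] = 0; L2[0][6] = 94

Answer: 94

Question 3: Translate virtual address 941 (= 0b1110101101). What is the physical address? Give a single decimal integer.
vaddr = 941 = 0b1110101101
Split: l1_idx=3, l2_idx=5, offset=13
L1[3] = 1
L2[1][5] = 88
paddr = 88 * 32 + 13 = 2829

Answer: 2829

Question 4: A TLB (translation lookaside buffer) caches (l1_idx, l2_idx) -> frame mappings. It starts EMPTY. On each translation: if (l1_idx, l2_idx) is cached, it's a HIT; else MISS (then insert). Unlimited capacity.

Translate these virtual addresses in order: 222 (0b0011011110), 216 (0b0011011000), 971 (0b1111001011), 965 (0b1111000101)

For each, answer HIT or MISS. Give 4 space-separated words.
vaddr=222: (0,6) not in TLB -> MISS, insert
vaddr=216: (0,6) in TLB -> HIT
vaddr=971: (3,6) not in TLB -> MISS, insert
vaddr=965: (3,6) in TLB -> HIT

Answer: MISS HIT MISS HIT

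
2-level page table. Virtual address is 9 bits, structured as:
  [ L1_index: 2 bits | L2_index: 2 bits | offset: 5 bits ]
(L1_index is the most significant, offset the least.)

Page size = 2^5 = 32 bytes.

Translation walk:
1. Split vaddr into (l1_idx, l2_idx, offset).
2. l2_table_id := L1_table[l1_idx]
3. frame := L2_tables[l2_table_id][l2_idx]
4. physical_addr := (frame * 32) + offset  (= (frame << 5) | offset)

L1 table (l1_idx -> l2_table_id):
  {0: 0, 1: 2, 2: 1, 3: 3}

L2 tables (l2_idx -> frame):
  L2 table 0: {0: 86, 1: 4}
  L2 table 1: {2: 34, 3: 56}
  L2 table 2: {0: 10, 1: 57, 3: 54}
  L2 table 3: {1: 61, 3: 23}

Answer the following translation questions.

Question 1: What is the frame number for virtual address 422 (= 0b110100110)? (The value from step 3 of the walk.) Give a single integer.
vaddr = 422: l1_idx=3, l2_idx=1
L1[3] = 3; L2[3][1] = 61

Answer: 61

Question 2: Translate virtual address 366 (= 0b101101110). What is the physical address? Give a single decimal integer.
vaddr = 366 = 0b101101110
Split: l1_idx=2, l2_idx=3, offset=14
L1[2] = 1
L2[1][3] = 56
paddr = 56 * 32 + 14 = 1806

Answer: 1806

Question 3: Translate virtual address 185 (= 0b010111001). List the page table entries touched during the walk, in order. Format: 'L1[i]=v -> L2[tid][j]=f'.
vaddr = 185 = 0b010111001
Split: l1_idx=1, l2_idx=1, offset=25

Answer: L1[1]=2 -> L2[2][1]=57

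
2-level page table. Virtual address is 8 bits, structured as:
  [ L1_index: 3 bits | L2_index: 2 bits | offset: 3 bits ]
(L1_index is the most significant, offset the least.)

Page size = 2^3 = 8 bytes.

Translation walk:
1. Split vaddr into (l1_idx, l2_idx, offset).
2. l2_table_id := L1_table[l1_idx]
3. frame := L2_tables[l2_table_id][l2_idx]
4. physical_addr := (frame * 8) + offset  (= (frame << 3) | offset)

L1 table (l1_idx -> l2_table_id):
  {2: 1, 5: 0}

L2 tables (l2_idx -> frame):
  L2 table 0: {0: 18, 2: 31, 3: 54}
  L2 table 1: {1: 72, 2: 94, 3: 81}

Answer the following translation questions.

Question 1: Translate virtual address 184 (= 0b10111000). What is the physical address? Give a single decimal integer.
vaddr = 184 = 0b10111000
Split: l1_idx=5, l2_idx=3, offset=0
L1[5] = 0
L2[0][3] = 54
paddr = 54 * 8 + 0 = 432

Answer: 432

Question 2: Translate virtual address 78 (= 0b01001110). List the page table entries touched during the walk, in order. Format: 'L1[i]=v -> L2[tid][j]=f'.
vaddr = 78 = 0b01001110
Split: l1_idx=2, l2_idx=1, offset=6

Answer: L1[2]=1 -> L2[1][1]=72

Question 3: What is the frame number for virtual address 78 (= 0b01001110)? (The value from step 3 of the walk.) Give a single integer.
vaddr = 78: l1_idx=2, l2_idx=1
L1[2] = 1; L2[1][1] = 72

Answer: 72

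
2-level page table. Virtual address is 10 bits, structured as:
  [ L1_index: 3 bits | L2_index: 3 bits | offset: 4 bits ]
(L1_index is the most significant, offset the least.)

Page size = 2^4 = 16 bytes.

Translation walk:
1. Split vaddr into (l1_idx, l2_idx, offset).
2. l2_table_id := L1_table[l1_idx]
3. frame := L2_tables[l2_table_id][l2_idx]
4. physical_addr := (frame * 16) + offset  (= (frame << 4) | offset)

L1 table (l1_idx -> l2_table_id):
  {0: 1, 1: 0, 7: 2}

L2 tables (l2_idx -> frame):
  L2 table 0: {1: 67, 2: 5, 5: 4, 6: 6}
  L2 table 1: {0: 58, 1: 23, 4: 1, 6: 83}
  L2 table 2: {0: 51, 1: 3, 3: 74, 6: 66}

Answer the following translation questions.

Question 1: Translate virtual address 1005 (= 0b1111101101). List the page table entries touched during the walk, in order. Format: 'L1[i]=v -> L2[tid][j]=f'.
vaddr = 1005 = 0b1111101101
Split: l1_idx=7, l2_idx=6, offset=13

Answer: L1[7]=2 -> L2[2][6]=66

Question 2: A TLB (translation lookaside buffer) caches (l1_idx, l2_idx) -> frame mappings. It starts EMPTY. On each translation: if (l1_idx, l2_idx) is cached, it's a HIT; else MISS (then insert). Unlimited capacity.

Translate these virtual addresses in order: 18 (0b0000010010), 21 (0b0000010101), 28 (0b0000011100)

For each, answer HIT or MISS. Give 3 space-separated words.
vaddr=18: (0,1) not in TLB -> MISS, insert
vaddr=21: (0,1) in TLB -> HIT
vaddr=28: (0,1) in TLB -> HIT

Answer: MISS HIT HIT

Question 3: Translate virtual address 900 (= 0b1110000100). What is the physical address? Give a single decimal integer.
Answer: 820

Derivation:
vaddr = 900 = 0b1110000100
Split: l1_idx=7, l2_idx=0, offset=4
L1[7] = 2
L2[2][0] = 51
paddr = 51 * 16 + 4 = 820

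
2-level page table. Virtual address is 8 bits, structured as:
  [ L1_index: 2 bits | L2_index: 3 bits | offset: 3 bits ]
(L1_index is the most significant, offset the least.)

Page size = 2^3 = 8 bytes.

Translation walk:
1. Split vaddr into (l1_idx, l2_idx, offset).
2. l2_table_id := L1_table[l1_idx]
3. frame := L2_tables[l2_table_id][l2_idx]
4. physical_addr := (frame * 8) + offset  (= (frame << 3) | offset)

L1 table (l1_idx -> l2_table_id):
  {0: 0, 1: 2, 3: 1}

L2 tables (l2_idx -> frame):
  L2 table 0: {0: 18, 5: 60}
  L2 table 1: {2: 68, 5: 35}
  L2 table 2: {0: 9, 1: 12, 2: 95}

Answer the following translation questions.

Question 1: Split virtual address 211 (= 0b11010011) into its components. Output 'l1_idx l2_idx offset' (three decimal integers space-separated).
Answer: 3 2 3

Derivation:
vaddr = 211 = 0b11010011
  top 2 bits -> l1_idx = 3
  next 3 bits -> l2_idx = 2
  bottom 3 bits -> offset = 3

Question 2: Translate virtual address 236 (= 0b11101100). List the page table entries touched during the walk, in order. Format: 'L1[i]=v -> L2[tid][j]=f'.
vaddr = 236 = 0b11101100
Split: l1_idx=3, l2_idx=5, offset=4

Answer: L1[3]=1 -> L2[1][5]=35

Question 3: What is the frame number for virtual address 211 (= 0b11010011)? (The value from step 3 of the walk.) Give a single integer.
vaddr = 211: l1_idx=3, l2_idx=2
L1[3] = 1; L2[1][2] = 68

Answer: 68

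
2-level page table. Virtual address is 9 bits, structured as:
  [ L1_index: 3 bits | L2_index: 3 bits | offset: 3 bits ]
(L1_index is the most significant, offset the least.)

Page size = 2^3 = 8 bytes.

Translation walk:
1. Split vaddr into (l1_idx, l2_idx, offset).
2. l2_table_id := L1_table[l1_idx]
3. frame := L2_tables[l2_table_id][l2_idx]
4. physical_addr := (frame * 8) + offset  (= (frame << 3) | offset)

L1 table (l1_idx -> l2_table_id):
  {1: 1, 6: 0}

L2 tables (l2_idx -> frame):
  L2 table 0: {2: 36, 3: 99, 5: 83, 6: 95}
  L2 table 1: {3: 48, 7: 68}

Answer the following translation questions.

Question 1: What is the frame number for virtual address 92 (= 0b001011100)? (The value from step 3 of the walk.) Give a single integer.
vaddr = 92: l1_idx=1, l2_idx=3
L1[1] = 1; L2[1][3] = 48

Answer: 48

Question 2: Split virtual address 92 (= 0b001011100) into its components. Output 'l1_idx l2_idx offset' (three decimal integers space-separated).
Answer: 1 3 4

Derivation:
vaddr = 92 = 0b001011100
  top 3 bits -> l1_idx = 1
  next 3 bits -> l2_idx = 3
  bottom 3 bits -> offset = 4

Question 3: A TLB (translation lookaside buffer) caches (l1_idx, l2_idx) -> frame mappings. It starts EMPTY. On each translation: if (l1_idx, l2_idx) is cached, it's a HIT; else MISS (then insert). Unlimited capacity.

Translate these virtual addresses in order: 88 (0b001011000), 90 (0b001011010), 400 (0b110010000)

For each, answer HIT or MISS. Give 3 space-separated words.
Answer: MISS HIT MISS

Derivation:
vaddr=88: (1,3) not in TLB -> MISS, insert
vaddr=90: (1,3) in TLB -> HIT
vaddr=400: (6,2) not in TLB -> MISS, insert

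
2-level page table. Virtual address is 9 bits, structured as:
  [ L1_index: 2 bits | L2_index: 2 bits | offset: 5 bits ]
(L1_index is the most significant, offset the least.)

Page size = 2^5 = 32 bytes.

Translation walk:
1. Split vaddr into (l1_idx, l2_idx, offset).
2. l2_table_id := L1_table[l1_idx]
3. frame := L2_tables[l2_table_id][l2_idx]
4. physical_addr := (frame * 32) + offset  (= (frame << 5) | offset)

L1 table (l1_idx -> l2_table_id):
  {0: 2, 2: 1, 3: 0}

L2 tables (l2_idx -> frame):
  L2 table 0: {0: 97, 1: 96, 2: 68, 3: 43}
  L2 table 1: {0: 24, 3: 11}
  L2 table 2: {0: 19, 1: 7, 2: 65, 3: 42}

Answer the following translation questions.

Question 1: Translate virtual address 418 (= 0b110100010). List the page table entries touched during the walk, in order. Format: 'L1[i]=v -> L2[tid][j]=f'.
vaddr = 418 = 0b110100010
Split: l1_idx=3, l2_idx=1, offset=2

Answer: L1[3]=0 -> L2[0][1]=96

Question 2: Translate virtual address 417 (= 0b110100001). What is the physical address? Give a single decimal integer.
vaddr = 417 = 0b110100001
Split: l1_idx=3, l2_idx=1, offset=1
L1[3] = 0
L2[0][1] = 96
paddr = 96 * 32 + 1 = 3073

Answer: 3073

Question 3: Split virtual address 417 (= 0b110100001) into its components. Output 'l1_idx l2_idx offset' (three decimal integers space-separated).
vaddr = 417 = 0b110100001
  top 2 bits -> l1_idx = 3
  next 2 bits -> l2_idx = 1
  bottom 5 bits -> offset = 1

Answer: 3 1 1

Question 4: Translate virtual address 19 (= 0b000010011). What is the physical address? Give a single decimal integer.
Answer: 627

Derivation:
vaddr = 19 = 0b000010011
Split: l1_idx=0, l2_idx=0, offset=19
L1[0] = 2
L2[2][0] = 19
paddr = 19 * 32 + 19 = 627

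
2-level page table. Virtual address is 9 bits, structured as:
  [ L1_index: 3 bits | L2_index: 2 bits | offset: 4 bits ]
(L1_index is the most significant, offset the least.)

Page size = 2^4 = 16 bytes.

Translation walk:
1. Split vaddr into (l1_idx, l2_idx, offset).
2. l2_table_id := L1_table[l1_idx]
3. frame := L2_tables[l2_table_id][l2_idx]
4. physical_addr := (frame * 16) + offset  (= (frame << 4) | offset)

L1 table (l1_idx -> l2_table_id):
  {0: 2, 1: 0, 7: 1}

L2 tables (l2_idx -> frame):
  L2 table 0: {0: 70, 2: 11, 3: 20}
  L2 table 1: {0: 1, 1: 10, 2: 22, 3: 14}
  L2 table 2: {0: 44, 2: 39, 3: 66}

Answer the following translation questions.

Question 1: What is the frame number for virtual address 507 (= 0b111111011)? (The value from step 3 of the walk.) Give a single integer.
vaddr = 507: l1_idx=7, l2_idx=3
L1[7] = 1; L2[1][3] = 14

Answer: 14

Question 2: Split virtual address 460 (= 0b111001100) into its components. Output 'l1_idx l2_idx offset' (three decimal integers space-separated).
Answer: 7 0 12

Derivation:
vaddr = 460 = 0b111001100
  top 3 bits -> l1_idx = 7
  next 2 bits -> l2_idx = 0
  bottom 4 bits -> offset = 12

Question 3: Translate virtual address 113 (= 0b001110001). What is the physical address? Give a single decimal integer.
Answer: 321

Derivation:
vaddr = 113 = 0b001110001
Split: l1_idx=1, l2_idx=3, offset=1
L1[1] = 0
L2[0][3] = 20
paddr = 20 * 16 + 1 = 321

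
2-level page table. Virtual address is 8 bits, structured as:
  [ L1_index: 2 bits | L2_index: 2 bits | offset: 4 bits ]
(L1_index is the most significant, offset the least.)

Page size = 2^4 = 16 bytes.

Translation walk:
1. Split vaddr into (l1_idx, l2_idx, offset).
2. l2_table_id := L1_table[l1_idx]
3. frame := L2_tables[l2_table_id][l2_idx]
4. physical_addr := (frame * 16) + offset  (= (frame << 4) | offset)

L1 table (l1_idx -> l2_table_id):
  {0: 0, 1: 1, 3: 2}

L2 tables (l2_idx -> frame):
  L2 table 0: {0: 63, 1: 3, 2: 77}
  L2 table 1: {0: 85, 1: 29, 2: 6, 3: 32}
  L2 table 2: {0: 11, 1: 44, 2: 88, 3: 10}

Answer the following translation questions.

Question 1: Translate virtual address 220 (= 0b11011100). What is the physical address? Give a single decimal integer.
vaddr = 220 = 0b11011100
Split: l1_idx=3, l2_idx=1, offset=12
L1[3] = 2
L2[2][1] = 44
paddr = 44 * 16 + 12 = 716

Answer: 716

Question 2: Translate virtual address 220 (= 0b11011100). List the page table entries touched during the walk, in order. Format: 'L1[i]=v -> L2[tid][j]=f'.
vaddr = 220 = 0b11011100
Split: l1_idx=3, l2_idx=1, offset=12

Answer: L1[3]=2 -> L2[2][1]=44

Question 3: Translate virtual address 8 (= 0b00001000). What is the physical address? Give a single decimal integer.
vaddr = 8 = 0b00001000
Split: l1_idx=0, l2_idx=0, offset=8
L1[0] = 0
L2[0][0] = 63
paddr = 63 * 16 + 8 = 1016

Answer: 1016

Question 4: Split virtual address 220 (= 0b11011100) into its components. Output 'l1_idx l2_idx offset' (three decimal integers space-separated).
vaddr = 220 = 0b11011100
  top 2 bits -> l1_idx = 3
  next 2 bits -> l2_idx = 1
  bottom 4 bits -> offset = 12

Answer: 3 1 12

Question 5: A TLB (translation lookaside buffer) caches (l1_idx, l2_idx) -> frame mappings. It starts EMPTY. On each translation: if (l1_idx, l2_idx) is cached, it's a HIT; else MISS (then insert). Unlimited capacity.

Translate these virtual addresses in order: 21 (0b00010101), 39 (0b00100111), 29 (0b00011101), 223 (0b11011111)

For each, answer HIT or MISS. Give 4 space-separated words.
Answer: MISS MISS HIT MISS

Derivation:
vaddr=21: (0,1) not in TLB -> MISS, insert
vaddr=39: (0,2) not in TLB -> MISS, insert
vaddr=29: (0,1) in TLB -> HIT
vaddr=223: (3,1) not in TLB -> MISS, insert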